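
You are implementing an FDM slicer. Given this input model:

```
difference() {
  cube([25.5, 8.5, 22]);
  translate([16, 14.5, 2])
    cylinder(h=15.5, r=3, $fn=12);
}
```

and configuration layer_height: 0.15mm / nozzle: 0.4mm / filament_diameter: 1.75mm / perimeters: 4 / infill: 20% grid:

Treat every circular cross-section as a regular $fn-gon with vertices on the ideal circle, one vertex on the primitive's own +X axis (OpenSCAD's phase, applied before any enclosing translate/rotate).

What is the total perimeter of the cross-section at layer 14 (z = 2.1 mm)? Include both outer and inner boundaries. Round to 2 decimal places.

At z = 2.1 mm: the 25.5×8.5 cube contributes its full rectangle (perimeter 68.00 mm); the cylinder at (16, 14.5): section is a regular 12-gon, circumradius r=3 (perimeter = 2·12·3.000·sin(180°/12) = 18.63 mm); Subtracting the remaining from the first: starting from the 25.5×8.5 cube, the r=3 cylinder at (16, 14.5) misses the remaining region (no effect) — boundary = 68.00 mm. Overall, the cross-section is a single solid region. Total boundary length (outer) = 68.00 mm.

68.00 mm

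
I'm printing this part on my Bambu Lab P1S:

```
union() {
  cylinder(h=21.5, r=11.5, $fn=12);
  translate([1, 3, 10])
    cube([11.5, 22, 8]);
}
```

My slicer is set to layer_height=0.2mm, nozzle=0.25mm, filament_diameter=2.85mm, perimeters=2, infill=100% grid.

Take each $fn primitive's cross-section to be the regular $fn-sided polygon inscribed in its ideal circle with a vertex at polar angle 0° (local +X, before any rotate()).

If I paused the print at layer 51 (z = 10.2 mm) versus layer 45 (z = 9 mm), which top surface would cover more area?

layer 51 (z = 10.2 mm)

Layer 51 (z = 10.2): the r=11.5 cylinder gives a regular 12-gon of circumradius 11.5 (constant along its height) (area = (12/2)·11.500²·sin(360°/12) = 396.75 mm²); the cube at (1, 3) (footprint 11.5×22) is included at this height (area 253.00 mm²); Combining (union): the regions partially overlap — summed areas 649.75 mm² minus the doubly-counted overlap 57.53 mm² gives 592.22 mm² — area = 592.22 mm². So its area = 592.22 mm². Layer 45 (z = 9): the cylinder: section is a regular 12-gon, circumradius r=11.5 (area = (12/2)·11.500²·sin(360°/12) = 396.75 mm²); the cube at (1, 3) is absent (z outside [10, 18]); Merging all regions: only the r=11.5 cylinder is present, so the union is just that shape — area = 396.75 mm². So its area = 396.75 mm². Layer 51 is larger (592.22 vs 396.75 mm²).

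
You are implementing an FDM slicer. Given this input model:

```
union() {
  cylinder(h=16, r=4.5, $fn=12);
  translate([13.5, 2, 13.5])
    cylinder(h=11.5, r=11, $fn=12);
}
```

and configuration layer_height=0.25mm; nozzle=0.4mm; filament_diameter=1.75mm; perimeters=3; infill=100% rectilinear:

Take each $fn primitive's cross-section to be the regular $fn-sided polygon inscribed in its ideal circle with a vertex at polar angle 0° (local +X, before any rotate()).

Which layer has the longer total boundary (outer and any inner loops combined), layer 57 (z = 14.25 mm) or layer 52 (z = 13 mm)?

Layer 57 (z = 14.25): the cylinder: section is a regular 12-gon, circumradius r=4.5 (perimeter = 2·12·4.500·sin(180°/12) = 27.95 mm); the cylinder at (13.5, 2): section is a regular 12-gon, circumradius r=11 (perimeter = 2·12·11.000·sin(180°/12) = 68.33 mm); Merging all regions: the regions partially overlap (shared area 5.94 mm²), so the edge portions inside another operand are dropped and the merged outline is re-measured after clipping — boundary = 83.89 mm. So its perimeter = 83.89 mm. Layer 52 (z = 13): the r=4.5 cylinder gives a regular 12-gon of circumradius 4.5 (constant along its height) (perimeter = 2·12·4.500·sin(180°/12) = 27.95 mm); the cylinder at (13.5, 2) is not intersected at this z (z outside [13.5, 25]); Merging all regions: only the r=4.5 cylinder is present, so the union is just that shape — boundary = 27.95 mm. So its perimeter = 27.95 mm. Layer 57 is larger (83.89 vs 27.95 mm).

layer 57 (z = 14.25 mm)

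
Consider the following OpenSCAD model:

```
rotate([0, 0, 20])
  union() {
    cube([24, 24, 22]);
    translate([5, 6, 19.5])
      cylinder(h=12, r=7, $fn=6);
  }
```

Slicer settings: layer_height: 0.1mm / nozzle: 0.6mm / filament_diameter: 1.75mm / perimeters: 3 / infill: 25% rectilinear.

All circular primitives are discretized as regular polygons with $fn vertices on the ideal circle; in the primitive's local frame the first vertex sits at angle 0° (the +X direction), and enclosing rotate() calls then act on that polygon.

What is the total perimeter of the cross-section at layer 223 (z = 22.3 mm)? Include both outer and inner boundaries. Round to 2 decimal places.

42.00 mm

At z = 22.3 mm: the cube is absent (z outside [0, 22]); the r=7 cylinder at (5, 6) gives a regular 6-gon of circumradius 7 (constant along its height) (perimeter = 2·6·7.000·sin(180°/6) = 42.00 mm); Merging all regions: only the r=7 cylinder at (5, 6) is present, so the union is just that shape — boundary = 42.00 mm; (whole slice rotated 20° about Z — lengths, areas and connectivity unchanged). Overall, the cross-section is a single solid region. Total boundary length (outer) = 42.00 mm.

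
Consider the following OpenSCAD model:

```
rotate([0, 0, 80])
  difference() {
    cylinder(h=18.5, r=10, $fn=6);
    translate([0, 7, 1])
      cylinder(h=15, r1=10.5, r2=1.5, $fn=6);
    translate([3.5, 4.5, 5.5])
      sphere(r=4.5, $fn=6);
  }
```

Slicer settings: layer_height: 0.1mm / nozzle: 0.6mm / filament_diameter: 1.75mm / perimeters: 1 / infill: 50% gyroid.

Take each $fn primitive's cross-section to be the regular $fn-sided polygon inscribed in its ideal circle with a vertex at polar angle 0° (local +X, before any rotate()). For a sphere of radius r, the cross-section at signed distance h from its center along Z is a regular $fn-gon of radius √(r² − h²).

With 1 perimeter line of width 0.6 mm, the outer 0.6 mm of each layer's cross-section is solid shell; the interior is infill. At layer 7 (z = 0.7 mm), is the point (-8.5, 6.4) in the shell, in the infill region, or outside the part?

At z = 0.7 mm: the r=10 cylinder gives a regular 6-gon of circumradius 10 (constant along its height); the cone at (0, 7) does not reach this height (z outside [1, 16]); the sphere at (3.5, 4.5) does not reach this height (|z−center|=4.800 > r=4.5); After the difference (first − rest): none of the subtracted shapes is present at this height, so the r=10 cylinder is unchanged — 1 connected region; (rotated 80° about Z; rotation is an isometry so areas/perimeters/island counts are preserved). Overall, the cross-section is a single solid region. Undo the 80° rotation: the query point maps to (4.827, 9.482) in the un-rotated model frame. The nearest boundary edge runs (5.00, 8.66)→(-5.00, 8.66); distance from the point to it = 0.82 mm. The point is not inside any of the regions above, so it lies outside the cross-section (0.82 mm from the nearest boundary).

outside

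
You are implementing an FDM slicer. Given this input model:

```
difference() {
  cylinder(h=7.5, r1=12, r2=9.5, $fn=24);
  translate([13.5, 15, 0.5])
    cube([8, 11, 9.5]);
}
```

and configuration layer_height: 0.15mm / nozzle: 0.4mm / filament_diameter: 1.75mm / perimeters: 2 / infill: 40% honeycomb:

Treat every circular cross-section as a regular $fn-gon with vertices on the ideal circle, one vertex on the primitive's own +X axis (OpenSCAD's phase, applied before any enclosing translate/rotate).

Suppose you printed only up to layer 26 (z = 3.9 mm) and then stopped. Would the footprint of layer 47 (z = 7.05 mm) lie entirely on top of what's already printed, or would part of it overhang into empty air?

entirely on top

Compare the two slices. At z = 3.9: the cone (r1=12→r2=9.5) has section circumradius 10.700 here — a regular 24-gon (area = (24/2)·10.700²·sin(360°/24) = 355.59 mm²); the cube at (13.5, 15) (footprint 8×11) is included at this height (area 88.00 mm²); Taking the first minus the rest: starting from the cone (355.59 mm²), the 8×11 cube at (13.5, 15) misses the remaining region (no effect) — area = 355.59 mm². At z = 7.05: the cone (r1=12→r2=9.5) has section circumradius 9.650 here — a regular 24-gon (area = (24/2)·9.650²·sin(360°/24) = 289.22 mm²); the cube at (13.5, 15) is present — its section is the full 8×11 rectangle (area 88.00 mm²); Subtracting the remaining from the first: starting from the cone (289.22 mm²), the 8×11 cube at (13.5, 15) misses the remaining region (no effect) — area = 289.22 mm². Checking containment: the cross-section at z = 7.05 is a subset of the cross-section at z = 3.9.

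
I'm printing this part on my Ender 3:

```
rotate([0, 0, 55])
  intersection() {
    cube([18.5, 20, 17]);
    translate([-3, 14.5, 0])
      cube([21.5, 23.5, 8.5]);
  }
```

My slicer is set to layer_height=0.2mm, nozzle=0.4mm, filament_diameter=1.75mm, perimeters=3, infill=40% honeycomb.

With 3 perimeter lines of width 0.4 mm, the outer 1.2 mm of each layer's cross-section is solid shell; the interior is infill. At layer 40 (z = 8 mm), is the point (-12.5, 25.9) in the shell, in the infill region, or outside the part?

At z = 8 mm: the cube (footprint 18.5×20) is included at this height; the cube at (-3, 14.5) (footprint 21.5×23.5) is included at this height; Taking the intersection: the 21.5×23.5 cube at (-3, 14.5) partially overlaps the 18.5×20 cube; clipping to the common part keeps 101.75 mm² — 1 connected region; (whole slice rotated 55° about Z — lengths, areas and connectivity unchanged). Overall, the cross-section is a single solid region. Undo the 55° rotation: the query point maps to (14.046, 25.095) in the un-rotated model frame. The nearest boundary edge runs (0.00, 20.00)→(18.50, 20.00); distance from the point to it = 5.10 mm. The point is not inside any of the regions above, so it lies outside the cross-section (5.10 mm from the nearest boundary).

outside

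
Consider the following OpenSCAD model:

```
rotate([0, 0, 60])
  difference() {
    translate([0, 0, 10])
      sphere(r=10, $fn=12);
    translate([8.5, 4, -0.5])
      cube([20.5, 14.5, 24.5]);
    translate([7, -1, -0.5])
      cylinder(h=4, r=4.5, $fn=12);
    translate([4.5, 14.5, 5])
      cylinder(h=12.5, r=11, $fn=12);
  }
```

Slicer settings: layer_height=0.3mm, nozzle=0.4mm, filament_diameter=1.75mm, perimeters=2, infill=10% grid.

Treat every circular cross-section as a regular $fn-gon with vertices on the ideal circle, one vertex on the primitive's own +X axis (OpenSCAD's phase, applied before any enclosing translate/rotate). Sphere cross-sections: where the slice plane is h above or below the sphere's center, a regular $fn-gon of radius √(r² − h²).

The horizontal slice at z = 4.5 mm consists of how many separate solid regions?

1

At z = 4.5 mm: the r=10 sphere slices to a regular 12-gon of circumradius 8.352 (√(r²−h²) with h=5.5 from center); the cube at (8.5, 4) (footprint 20.5×14.5) is included at this height; the cylinder at (7, -1) is not intersected at this z (z outside [-0.5, 3.5]); the cylinder at (4.5, 14.5) is not intersected at this z (z outside [5, 17.5]); Taking the first minus the rest: starting from the r=10 sphere, the 20.5×14.5 cube at (8.5, 4) misses the remaining region (no effect) — 1 connected region; (rotated 60° about Z; rotation is an isometry so areas/perimeters/island counts are preserved). The result has 1 disconnected region.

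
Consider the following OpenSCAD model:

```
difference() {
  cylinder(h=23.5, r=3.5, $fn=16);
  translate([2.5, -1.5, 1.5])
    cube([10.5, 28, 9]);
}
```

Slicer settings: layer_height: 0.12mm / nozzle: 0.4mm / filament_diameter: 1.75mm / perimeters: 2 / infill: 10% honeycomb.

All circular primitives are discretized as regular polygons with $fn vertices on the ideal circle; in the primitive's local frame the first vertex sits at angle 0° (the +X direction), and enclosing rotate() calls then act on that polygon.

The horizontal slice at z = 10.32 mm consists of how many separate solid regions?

1

At z = 10.32 mm: the r=3.5 cylinder gives a regular 16-gon of circumradius 3.5 (constant along its height); the 10.5×28 cube at (2.5, -1.5) contributes its full rectangle; After the difference (first − rest): starting from the r=3.5 cylinder, the 10.5×28 cube at (2.5, -1.5) partially overlaps it — only the 2.83 mm² overlap (of its 294.00 mm²) is removed, clipping the outline — 1 connected region. The result has 1 disconnected region.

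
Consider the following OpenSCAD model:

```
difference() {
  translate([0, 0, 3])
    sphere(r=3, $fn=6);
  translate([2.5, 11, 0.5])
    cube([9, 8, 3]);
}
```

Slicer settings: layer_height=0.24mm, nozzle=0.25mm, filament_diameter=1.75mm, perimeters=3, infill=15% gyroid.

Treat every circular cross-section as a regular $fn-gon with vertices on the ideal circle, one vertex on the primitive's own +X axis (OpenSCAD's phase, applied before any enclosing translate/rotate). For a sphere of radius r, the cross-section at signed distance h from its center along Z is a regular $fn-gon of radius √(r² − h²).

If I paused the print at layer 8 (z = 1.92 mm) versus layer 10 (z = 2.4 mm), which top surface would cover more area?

Layer 8 (z = 1.92): the r=3 sphere slices to a regular 6-gon of circumradius 2.799 (√(r²−h²) with h=1.08 from center) (area = (6/2)·2.799²·sin(360°/6) = 20.35 mm²); the cube at (2.5, 11) is present — its section is the full 9×8 rectangle (area 72.00 mm²); Taking the first minus the rest: starting from the r=3 sphere (20.35 mm²), the 9×8 cube at (2.5, 11) misses the remaining region (no effect) — area = 20.35 mm². So its area = 20.35 mm². Layer 10 (z = 2.4): the r=3 sphere contributes a regular 6-gon of circumradius √(3²−0.6²) = 2.939 (area = (6/2)·2.939²·sin(360°/6) = 22.45 mm²); the 9×8 cube at (2.5, 11) contributes its full rectangle (area 72.00 mm²); Taking the first minus the rest: starting from the r=3 sphere (22.45 mm²), the 9×8 cube at (2.5, 11) misses the remaining region (no effect) — area = 22.45 mm². So its area = 22.45 mm². Layer 10 is larger (22.45 vs 20.35 mm²).

layer 10 (z = 2.4 mm)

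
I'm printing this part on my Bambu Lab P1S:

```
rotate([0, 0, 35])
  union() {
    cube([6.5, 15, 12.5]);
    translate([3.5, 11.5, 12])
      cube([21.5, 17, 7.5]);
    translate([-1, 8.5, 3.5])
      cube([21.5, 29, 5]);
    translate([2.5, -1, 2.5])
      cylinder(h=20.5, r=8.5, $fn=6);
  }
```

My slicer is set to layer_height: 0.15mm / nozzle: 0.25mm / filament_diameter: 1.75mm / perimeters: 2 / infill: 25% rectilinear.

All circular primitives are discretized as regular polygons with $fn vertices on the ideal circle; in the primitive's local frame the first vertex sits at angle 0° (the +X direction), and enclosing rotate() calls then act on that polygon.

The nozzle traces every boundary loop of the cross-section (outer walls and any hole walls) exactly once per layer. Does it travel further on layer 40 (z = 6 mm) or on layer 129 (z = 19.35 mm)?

layer 40 (z = 6 mm)

Layer 40 (z = 6): the 6.5×15 cube contributes its full rectangle (perimeter 43.00 mm); the cube at (3.5, 11.5) is absent (z outside [12, 19.5]); the cube at (-1, 8.5) is present — its section is the full 21.5×29 rectangle (perimeter 101.00 mm); the r=8.5 cylinder at (2.5, -1) contributes a regular 6-gon of circumradius 8.5 (perimeter = 2·6·8.500·sin(180°/6) = 51.00 mm); Taking the union: the regions partially overlap (shared area 83.60 mm²), so the edge portions inside another operand are dropped and the merged outline is re-measured after clipping — boundary = 143.28 mm; (whole slice rotated 35° about Z — lengths, areas and connectivity unchanged). So its perimeter = 143.28 mm. Layer 129 (z = 19.35): the cube is absent (z outside [0, 12.5]); the cube at (3.5, 11.5) (footprint 21.5×17) is included at this height (perimeter 77.00 mm); the cube at (-1, 8.5) does not reach this height (z outside [3.5, 8.5]); the r=8.5 cylinder at (2.5, -1) gives a regular 6-gon of circumradius 8.5 (constant along its height) (perimeter = 2·6·8.500·sin(180°/6) = 51.00 mm); Taking the union: the 2 present regions are separate (no shared area or edge), so areas and boundary lengths simply add and each stays a separate island — boundary = 128.00 mm; (rotated 35° about Z; rotation is an isometry so areas/perimeters/island counts are preserved). So its perimeter = 128.00 mm. Layer 40 is larger (143.28 vs 128.00 mm).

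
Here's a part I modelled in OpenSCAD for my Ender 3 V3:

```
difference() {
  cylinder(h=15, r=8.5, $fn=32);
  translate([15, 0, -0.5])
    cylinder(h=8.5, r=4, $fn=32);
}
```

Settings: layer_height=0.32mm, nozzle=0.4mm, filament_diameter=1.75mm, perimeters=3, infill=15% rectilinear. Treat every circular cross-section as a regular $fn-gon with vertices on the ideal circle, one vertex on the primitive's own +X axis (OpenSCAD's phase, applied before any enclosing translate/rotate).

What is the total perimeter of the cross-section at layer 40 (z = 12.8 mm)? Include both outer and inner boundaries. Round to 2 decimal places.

53.32 mm

At z = 12.8 mm: the cylinder: section is a regular 32-gon, circumradius r=8.5 (perimeter = 2·32·8.500·sin(180°/32) = 53.32 mm); the cylinder at (15, 0) does not reach this height (z outside [-0.5, 8]); Subtracting the remaining from the first: none of the subtracted shapes is present at this height, so the r=8.5 cylinder is unchanged — boundary = 53.32 mm. Overall, the cross-section is a single solid region. Total boundary length (outer) = 53.32 mm.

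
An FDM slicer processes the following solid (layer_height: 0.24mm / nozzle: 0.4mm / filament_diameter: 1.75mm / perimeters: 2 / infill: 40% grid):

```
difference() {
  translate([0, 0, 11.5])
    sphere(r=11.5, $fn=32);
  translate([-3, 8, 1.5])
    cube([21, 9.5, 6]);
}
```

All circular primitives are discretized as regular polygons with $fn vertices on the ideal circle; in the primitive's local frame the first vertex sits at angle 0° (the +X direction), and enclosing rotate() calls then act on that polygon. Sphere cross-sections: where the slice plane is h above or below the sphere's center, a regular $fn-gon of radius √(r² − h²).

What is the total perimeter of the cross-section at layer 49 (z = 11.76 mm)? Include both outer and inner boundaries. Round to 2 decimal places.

At z = 11.76 mm: the r=11.5 sphere contributes a regular 32-gon of circumradius √(11.5²−0.26²) = 11.497 (perimeter = 2·32·11.497·sin(180°/32) = 72.12 mm); the cube at (-3, 8) is not intersected at this z (z outside [1.5, 7.5]); Taking the first minus the rest: none of the subtracted shapes is present at this height, so the r=11.5 sphere is unchanged — boundary = 72.12 mm. Overall, the cross-section is a single solid region. Total boundary length (outer) = 72.12 mm.

72.12 mm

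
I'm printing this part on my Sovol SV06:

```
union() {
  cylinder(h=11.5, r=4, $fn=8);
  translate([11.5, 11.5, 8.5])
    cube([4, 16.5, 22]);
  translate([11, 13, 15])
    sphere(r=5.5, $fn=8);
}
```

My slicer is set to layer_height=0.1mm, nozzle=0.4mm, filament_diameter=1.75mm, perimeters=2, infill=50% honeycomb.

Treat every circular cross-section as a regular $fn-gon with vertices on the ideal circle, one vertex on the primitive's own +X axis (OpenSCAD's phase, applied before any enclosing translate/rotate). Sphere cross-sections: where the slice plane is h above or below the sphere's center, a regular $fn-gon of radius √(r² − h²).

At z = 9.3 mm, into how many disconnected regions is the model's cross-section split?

2

At z = 9.3 mm: the r=4 cylinder gives a regular 8-gon of circumradius 4 (constant along its height); the 4×16.5 cube at (11.5, 11.5) contributes its full rectangle; the sphere at (11, 13) is not intersected at this z (|z−center|=5.700 > r=5.5); Combining (union): the 2 present regions are separate (no shared area or edge), so areas and boundary lengths simply add and each stays a separate island — 2 connected regions. The result has 2 disconnected regions.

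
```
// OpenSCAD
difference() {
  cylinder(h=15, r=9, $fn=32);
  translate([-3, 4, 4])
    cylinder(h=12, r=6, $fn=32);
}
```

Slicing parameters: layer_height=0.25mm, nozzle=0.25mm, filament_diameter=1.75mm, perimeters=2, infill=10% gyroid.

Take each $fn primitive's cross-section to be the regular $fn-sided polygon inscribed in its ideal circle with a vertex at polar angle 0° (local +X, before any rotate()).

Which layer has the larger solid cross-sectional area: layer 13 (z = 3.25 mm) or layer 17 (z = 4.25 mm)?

Layer 13 (z = 3.25): the r=9 cylinder gives a regular 32-gon of circumradius 9 (constant along its height) (area = (32/2)·9.000²·sin(360°/32) = 252.84 mm²); the cylinder at (-3, 4) is absent (z outside [4, 16]); Taking the first minus the rest: none of the subtracted shapes is present at this height, so the r=9 cylinder is unchanged — area = 252.84 mm². So its area = 252.84 mm². Layer 17 (z = 4.25): the cylinder: section is a regular 32-gon, circumradius r=9 (area = (32/2)·9.000²·sin(360°/32) = 252.84 mm²); the r=6 cylinder at (-3, 4) gives a regular 32-gon of circumradius 6 (constant along its height) (area = (32/2)·6.000²·sin(360°/32) = 112.37 mm²); Subtracting the remaining from the first: starting from the r=9 cylinder (252.84 mm²), the r=6 cylinder at (-3, 4) partially overlaps it — only the 94.76 mm² overlap (of its 112.37 mm²) is removed, clipping the outline — area = 158.08 mm². So its area = 158.08 mm². Layer 13 is larger (252.84 vs 158.08 mm²).

layer 13 (z = 3.25 mm)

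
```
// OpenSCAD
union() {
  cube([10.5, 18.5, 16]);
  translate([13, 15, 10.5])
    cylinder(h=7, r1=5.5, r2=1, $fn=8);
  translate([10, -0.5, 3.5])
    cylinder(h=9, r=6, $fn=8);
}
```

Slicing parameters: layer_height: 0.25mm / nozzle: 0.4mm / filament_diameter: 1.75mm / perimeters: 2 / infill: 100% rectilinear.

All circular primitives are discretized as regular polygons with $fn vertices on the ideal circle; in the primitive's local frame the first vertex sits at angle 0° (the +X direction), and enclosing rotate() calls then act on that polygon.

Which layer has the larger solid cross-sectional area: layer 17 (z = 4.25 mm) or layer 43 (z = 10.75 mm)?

layer 43 (z = 10.75 mm)

Layer 17 (z = 4.25): the cube (footprint 10.5×18.5) is included at this height (area 194.25 mm²); the cone at (13, 15) does not reach this height (z outside [10.5, 17.5]); the r=6 cylinder at (10, -0.5) contributes a regular 8-gon of circumradius 6 (area = (8/2)·6.000²·sin(360°/8) = 101.82 mm²); Taking the union: the regions partially overlap — summed areas 296.07 mm² minus the doubly-counted overlap 25.21 mm² gives 270.87 mm² — area = 270.87 mm². So its area = 270.87 mm². Layer 43 (z = 10.75): the cube (footprint 10.5×18.5) is included at this height (area 194.25 mm²); the cone at (13, 15) contributes a regular 8-gon of circumradius 5.339 (interpolated between r1=5.5 and r2=1 at t=0.036) (area = (8/2)·5.339²·sin(360°/8) = 80.63 mm²); the cylinder at (10, -0.5): section is a regular 8-gon, circumradius r=6 (area = (8/2)·6.000²·sin(360°/8) = 101.82 mm²); Combining (union): the regions partially overlap — summed areas 376.71 mm² minus the doubly-counted overlap 40.71 mm² gives 336.00 mm² — area = 336.00 mm². So its area = 336.00 mm². Layer 43 is larger (336.00 vs 270.87 mm²).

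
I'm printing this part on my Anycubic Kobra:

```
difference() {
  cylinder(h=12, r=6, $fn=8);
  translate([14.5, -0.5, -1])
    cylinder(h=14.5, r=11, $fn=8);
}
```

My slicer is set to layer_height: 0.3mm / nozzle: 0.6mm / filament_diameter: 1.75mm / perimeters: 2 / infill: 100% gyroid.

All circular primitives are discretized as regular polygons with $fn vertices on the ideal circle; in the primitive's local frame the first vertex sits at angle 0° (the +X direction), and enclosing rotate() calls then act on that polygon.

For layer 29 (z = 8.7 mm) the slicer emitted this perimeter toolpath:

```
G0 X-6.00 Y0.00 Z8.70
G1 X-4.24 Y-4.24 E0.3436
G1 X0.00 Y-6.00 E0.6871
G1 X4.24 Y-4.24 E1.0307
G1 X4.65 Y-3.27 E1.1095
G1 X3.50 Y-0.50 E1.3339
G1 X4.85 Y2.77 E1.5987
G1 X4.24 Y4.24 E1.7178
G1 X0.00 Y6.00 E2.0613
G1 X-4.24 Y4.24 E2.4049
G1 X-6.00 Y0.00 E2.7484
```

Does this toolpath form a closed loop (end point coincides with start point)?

Start point (G0): (-6.00, 0.00). End point (last G1): the path returns to the start — closed.

yes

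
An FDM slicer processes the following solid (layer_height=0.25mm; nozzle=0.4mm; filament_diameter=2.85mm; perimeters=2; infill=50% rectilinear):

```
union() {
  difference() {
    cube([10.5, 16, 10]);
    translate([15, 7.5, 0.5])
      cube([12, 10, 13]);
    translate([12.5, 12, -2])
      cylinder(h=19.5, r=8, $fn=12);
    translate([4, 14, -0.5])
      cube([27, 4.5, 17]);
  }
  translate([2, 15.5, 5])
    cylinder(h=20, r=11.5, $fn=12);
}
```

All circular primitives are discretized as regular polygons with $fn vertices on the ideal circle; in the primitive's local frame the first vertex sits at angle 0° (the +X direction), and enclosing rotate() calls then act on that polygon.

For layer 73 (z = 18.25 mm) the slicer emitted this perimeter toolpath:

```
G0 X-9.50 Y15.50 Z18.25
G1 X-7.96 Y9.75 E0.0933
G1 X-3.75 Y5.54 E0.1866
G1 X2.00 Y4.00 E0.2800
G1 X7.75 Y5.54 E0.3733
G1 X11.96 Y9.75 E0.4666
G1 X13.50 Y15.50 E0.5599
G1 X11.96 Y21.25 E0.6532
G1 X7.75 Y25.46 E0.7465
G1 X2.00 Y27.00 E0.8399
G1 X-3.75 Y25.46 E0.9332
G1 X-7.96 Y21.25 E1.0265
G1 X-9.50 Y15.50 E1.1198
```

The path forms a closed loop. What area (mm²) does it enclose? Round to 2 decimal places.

Apply the shoelace formula to the sequence of (X, Y) vertices; enclosed area = 396.78 mm².

396.78 mm²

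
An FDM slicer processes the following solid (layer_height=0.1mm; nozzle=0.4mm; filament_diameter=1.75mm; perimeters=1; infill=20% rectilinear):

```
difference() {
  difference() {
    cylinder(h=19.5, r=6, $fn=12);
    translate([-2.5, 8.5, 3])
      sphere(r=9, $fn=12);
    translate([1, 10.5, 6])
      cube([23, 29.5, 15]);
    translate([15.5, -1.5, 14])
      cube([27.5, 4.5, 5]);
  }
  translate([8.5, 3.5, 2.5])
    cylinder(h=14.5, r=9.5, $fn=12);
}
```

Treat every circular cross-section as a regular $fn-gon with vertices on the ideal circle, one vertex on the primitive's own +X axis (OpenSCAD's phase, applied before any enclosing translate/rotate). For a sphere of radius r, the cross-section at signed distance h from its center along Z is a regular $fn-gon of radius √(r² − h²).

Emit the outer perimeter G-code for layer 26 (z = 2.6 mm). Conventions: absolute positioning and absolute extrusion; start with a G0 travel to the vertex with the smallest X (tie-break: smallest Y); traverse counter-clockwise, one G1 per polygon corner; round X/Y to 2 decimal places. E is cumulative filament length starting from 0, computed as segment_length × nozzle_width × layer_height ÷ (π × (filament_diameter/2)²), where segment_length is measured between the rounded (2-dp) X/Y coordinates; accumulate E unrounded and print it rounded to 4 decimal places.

At z = 2.6 mm: the cylinder: section is a regular 12-gon, circumradius r=6; the sphere at (-2.5, 8.5): section is a regular 12-gon, circumradius = √(r²−h²) = √(9²−0.4²) = 8.991; the cube at (1, 10.5) is absent (z outside [6, 21]); the cube at (15.5, -1.5) is not intersected at this z (z outside [14, 19]); Subtracting the remaining from the first: starting from the r=6 cylinder, the r=9 sphere at (-2.5, 8.5) partially overlaps it — only the 45.20 mm² overlap (of its 242.52 mm²) is removed, clipping the outline — 1 connected region; the r=9.5 cylinder at (8.5, 3.5) gives a regular 12-gon of circumradius 9.5 (constant along its height); Subtracting the remaining from the first: starting from that combined region, the r=9.5 cylinder at (8.5, 3.5) partially overlaps it — only the 26.48 mm² overlap (of its 270.75 mm²) is removed, clipping the outline — 1 connected region. The outline is a single polygon with 10 vertices. Extrusion per mm of travel: 0.4 × 0.1 / (π × 0.875²) = 0.016630. Accumulating E over each segment gives final E = 0.4305.

G0 X-6.00 Y0.00 Z2.60
G1 X-5.20 Y-3.00 E0.0516
G1 X-3.00 Y-5.20 E0.1034
G1 X0.00 Y-6.00 E0.1550
G1 X3.00 Y-5.20 E0.2066
G1 X3.61 Y-4.59 E0.2210
G1 X0.27 Y-1.25 E0.2995
G1 X-0.10 Y0.15 E0.3236
G1 X-2.50 Y-0.49 E0.3649
G1 X-5.89 Y0.42 E0.4233
G1 X-6.00 Y0.00 E0.4305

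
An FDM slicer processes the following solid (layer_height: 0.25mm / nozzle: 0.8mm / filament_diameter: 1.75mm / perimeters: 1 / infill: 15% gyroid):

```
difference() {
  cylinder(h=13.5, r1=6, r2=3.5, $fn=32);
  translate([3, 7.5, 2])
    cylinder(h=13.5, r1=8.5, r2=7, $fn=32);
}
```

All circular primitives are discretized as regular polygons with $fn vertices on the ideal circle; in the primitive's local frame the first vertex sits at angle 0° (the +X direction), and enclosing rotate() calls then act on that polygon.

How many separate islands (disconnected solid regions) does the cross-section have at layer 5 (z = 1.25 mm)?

1

At z = 1.25 mm: the cone (r1=6→r2=3.5) has section circumradius 5.769 here — a regular 32-gon; the cone at (3, 7.5) is not intersected at this z (z outside [2, 15.5]); After the difference (first − rest): none of the subtracted shapes is present at this height, so the cone is unchanged — 1 connected region. Overall, the cross-section is a single solid region. Island count = 1.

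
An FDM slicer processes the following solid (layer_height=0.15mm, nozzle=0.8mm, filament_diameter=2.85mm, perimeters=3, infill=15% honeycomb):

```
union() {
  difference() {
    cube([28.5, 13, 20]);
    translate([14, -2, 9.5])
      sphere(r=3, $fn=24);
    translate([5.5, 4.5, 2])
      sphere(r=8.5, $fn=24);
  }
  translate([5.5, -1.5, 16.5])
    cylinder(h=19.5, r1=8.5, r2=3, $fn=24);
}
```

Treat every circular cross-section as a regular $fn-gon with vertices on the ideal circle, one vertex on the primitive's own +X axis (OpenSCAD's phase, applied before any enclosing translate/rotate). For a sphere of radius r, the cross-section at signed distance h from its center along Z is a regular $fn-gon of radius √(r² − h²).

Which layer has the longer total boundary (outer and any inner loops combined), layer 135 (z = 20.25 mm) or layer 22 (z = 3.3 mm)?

Layer 135 (z = 20.25): the cube does not reach this height (z outside [0, 20]); the sphere at (14, -2) does not reach this height (|z−center|=10.750 > r=3); the sphere at (5.5, 4.5) is not intersected at this z (|z−center|=18.250 > r=8.5); Subtracting the remaining from the first: the first operand is absent here, so nothing remains; the cone at (5.5, -1.5): at t=0.192 of its height the radius interpolates to r₁+(r₂−r₁)t = 7.442, giving a regular 24-gon of that circumradius (perimeter = 2·24·7.442·sin(180°/24) = 46.63 mm); Merging all regions: only the cone at (5.5, -1.5) is present, so the union is just that shape — boundary = 46.63 mm. So its perimeter = 46.63 mm. Layer 22 (z = 3.3): the 28.5×13 cube contributes its full rectangle (perimeter 83.00 mm); the sphere at (14, -2) does not reach this height (|z−center|=6.200 > r=3); the r=8.5 sphere at (5.5, 4.5) slices to a regular 24-gon of circumradius 8.400 (√(r²−h²) with h=1.3 from center) (perimeter = 2·24·8.400·sin(180°/24) = 52.63 mm); Taking the first minus the rest: starting from the 28.5×13 cube, the r=8.5 sphere at (5.5, 4.5) partially overlaps it — only the 157.57 mm² overlap (of its 219.15 mm²) is removed, clipping the outline — boundary = 83.62 mm; the cone at (5.5, -1.5) is not intersected at this z (z outside [16.5, 36]); Merging all regions: only that combined region is present, so the union is just that shape — boundary = 83.62 mm. So its perimeter = 83.62 mm. Layer 22 is larger (83.62 vs 46.63 mm).

layer 22 (z = 3.3 mm)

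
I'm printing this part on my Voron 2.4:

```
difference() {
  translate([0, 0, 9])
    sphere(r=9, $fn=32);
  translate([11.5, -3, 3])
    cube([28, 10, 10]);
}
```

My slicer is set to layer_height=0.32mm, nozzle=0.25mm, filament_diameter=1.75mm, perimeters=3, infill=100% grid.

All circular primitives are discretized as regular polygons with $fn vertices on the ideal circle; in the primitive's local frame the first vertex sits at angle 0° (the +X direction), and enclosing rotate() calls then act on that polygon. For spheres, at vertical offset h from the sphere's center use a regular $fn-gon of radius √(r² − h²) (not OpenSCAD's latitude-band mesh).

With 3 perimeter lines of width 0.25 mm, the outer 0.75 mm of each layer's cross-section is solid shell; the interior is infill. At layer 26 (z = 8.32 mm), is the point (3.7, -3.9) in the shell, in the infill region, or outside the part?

infill

At z = 8.32 mm: the r=9 sphere contributes a regular 32-gon of circumradius √(9²−0.68²) = 8.974; the cube at (11.5, -3) is present — its section is the full 28×10 rectangle; Subtracting the remaining from the first: starting from the r=9 sphere, the 28×10 cube at (11.5, -3) misses the remaining region (no effect) — 1 connected region. Overall, the cross-section is a single solid region. The nearest boundary edge runs (6.35, -6.35)→(4.99, -7.46); distance from the point to it = 3.57 mm. The point is inside the cross-section and 3.57 mm from the nearest boundary — more than the 0.75 mm shell width (3 × 0.25), so it's in the infill interior.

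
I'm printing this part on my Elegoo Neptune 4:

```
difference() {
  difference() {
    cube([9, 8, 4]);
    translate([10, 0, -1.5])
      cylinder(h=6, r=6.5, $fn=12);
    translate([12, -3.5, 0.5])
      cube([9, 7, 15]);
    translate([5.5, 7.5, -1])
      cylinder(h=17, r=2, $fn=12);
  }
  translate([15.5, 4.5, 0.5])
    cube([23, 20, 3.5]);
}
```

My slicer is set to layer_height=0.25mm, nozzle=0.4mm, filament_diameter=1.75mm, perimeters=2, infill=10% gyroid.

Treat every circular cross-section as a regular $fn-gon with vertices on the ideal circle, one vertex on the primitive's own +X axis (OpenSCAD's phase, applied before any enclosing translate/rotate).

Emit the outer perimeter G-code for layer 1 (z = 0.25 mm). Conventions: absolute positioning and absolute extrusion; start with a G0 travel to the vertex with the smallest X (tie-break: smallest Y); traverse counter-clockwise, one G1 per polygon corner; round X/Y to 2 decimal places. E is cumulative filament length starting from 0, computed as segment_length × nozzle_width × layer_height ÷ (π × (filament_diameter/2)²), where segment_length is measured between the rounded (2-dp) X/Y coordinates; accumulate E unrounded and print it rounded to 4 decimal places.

At z = 0.25 mm: the cube is present — its section is the full 9×8 rectangle; the r=6.5 cylinder at (10, 0) contributes a regular 12-gon of circumradius 6.5; the cube at (12, -3.5) is not intersected at this z (z outside [0.5, 15.5]); the cylinder at (5.5, 7.5): section is a regular 12-gon, circumradius r=2; After the difference (first − rest): starting from the 9×8 cube, the r=6.5 cylinder at (10, 0) partially overlaps it — only the 25.32 mm² overlap (of its 126.75 mm²) is removed, clipping the outline; the r=2 cylinder at (5.5, 7.5) partially overlaps it — only the 7.93 mm² overlap (of its 12.00 mm²) is removed, clipping the outline — 1 connected region; the cube at (15.5, 4.5) does not reach this height (z outside [0.5, 4]); Taking the first minus the rest: none of the subtracted shapes is present at this height, so the result so far is unchanged — 1 connected region. The outline is a single polygon with 16 vertices. Extrusion per mm of travel: 0.4 × 0.25 / (π × 0.875²) = 0.041575. Accumulating E over each segment gives final E = 1.4481.

G0 X0.00 Y0.00 Z0.25
G1 X3.50 Y0.00 E0.1455
G1 X4.37 Y3.25 E0.2854
G1 X6.75 Y5.63 E0.4253
G1 X9.00 Y6.23 E0.5221
G1 X9.00 Y8.00 E0.5957
G1 X7.37 Y8.00 E0.6635
G1 X7.50 Y7.50 E0.6850
G1 X7.23 Y6.50 E0.7280
G1 X6.50 Y5.77 E0.7710
G1 X5.50 Y5.50 E0.8140
G1 X4.50 Y5.77 E0.8571
G1 X3.77 Y6.50 E0.9000
G1 X3.50 Y7.50 E0.9431
G1 X3.63 Y8.00 E0.9645
G1 X0.00 Y8.00 E1.1155
G1 X0.00 Y0.00 E1.4481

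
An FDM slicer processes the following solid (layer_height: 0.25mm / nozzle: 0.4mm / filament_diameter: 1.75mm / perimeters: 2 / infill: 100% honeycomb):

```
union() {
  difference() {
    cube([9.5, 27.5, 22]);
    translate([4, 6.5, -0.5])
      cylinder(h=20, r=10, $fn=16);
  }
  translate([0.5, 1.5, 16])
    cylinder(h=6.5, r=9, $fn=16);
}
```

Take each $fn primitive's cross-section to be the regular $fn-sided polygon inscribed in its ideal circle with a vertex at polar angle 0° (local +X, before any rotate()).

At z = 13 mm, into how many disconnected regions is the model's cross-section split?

At z = 13 mm: the 9.5×27.5 cube contributes its full rectangle; the cylinder at (4, 6.5): section is a regular 16-gon, circumradius r=10; After the difference (first − rest): starting from the 9.5×27.5 cube, the r=10 cylinder at (4, 6.5) partially overlaps it — only the 151.49 mm² overlap (of its 306.15 mm²) is removed, clipping the outline — 1 connected region; the cylinder at (0.5, 1.5) does not reach this height (z outside [16, 22.5]); Taking the union: only the result so far is present, so the union is just that shape — 1 connected region. The result has 1 disconnected region.

1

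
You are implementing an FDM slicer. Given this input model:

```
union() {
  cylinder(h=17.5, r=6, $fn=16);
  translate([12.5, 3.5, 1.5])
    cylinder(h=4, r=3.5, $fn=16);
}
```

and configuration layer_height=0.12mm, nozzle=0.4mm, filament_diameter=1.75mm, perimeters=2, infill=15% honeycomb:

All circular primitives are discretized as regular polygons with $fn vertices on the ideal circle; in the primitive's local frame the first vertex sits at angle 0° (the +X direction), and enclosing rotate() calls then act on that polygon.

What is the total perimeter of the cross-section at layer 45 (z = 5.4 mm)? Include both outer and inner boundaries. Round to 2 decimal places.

At z = 5.4 mm: the cylinder: section is a regular 16-gon, circumradius r=6 (perimeter = 2·16·6.000·sin(180°/16) = 37.46 mm); the r=3.5 cylinder at (12.5, 3.5) contributes a regular 16-gon of circumradius 3.5 (perimeter = 2·16·3.500·sin(180°/16) = 21.85 mm); Taking the union: the 2 present regions are separate (no shared area or edge), so areas and boundary lengths simply add and each stays a separate island — boundary = 59.31 mm. Overall, the cross-section has 2 separate islands. Total boundary length (outer) = 59.31 mm.

59.31 mm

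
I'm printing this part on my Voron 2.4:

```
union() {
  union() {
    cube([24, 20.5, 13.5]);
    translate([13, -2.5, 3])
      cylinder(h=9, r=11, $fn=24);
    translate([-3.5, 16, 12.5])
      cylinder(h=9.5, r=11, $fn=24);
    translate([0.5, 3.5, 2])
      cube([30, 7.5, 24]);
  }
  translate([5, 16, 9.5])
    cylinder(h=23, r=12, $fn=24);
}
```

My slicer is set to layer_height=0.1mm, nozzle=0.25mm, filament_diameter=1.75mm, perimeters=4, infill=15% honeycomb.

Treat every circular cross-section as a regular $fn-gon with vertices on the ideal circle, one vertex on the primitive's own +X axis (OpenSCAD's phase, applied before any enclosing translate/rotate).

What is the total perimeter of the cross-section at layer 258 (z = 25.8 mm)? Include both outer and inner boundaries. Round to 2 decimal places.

110.61 mm

At z = 25.8 mm: the cube is not intersected at this z (z outside [0, 13.5]); the cylinder at (13, -2.5) is absent (z outside [3, 12]); the cylinder at (-3.5, 16) does not reach this height (z outside [12.5, 22]); the cube at (0.5, 3.5) (footprint 30×7.5) is included at this height (perimeter 75.00 mm); Taking the union: only the 30×7.5 cube at (0.5, 3.5) is present, so the union is just that shape — boundary = 75.00 mm; the cylinder at (5, 16): section is a regular 24-gon, circumradius r=12 (perimeter = 2·24·12.000·sin(180°/24) = 75.18 mm); Merging all regions: the regions partially overlap (shared area 83.85 mm²), so the edge portions inside another operand are dropped and the merged outline is re-measured after clipping — boundary = 110.61 mm. Overall, the cross-section is a single solid region. Total boundary length (outer) = 110.61 mm.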